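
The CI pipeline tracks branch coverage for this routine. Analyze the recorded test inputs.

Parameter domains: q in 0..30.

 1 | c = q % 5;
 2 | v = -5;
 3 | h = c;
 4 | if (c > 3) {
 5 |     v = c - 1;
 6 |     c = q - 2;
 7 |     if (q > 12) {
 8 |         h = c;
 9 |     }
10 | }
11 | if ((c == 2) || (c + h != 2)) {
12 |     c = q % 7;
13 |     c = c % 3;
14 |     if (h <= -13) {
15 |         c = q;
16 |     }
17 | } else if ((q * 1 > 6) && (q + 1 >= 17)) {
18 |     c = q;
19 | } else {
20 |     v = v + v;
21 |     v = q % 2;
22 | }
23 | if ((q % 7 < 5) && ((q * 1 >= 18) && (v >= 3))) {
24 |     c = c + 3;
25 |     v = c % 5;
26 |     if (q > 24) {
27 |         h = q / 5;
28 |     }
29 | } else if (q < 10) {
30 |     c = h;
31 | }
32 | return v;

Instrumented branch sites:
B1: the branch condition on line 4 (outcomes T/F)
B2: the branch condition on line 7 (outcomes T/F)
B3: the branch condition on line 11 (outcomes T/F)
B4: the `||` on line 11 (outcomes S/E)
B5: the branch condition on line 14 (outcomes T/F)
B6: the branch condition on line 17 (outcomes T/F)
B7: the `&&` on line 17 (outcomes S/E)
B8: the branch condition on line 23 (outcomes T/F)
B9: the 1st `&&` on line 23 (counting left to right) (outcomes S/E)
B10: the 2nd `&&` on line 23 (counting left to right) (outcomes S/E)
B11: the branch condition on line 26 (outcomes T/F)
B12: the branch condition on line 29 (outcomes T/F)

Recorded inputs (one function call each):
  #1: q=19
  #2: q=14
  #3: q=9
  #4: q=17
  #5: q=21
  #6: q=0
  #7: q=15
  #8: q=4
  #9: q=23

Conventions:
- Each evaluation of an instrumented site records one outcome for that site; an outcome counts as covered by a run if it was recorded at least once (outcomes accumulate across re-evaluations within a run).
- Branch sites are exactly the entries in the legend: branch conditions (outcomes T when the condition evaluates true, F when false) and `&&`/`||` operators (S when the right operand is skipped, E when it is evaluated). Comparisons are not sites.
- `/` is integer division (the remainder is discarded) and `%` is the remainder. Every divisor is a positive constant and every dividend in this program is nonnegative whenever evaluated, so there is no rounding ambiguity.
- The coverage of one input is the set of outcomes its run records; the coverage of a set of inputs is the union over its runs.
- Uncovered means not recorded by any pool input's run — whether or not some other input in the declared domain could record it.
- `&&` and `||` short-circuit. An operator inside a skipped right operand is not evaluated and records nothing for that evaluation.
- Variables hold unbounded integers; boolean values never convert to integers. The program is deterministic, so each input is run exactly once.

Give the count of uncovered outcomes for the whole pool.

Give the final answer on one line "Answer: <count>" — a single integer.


#1 (q=19) -> B1->T, B2->T, B4->E, B3->T, B5->F, B9->S, B8->F, B12->F; covered: B1=T, B2=T, B3=T, B4=E, B5=F, B8=F, B9=S, B12=F
#2 (q=14) -> B1->T, B2->T, B4->E, B3->T, B5->F, B9->E, B10->S, B8->F, B12->F; covered: B1=T, B2=T, B3=T, B4=E, B5=F, B8=F, B9=E, B10=S, B12=F
#3 (q=9) -> B1->T, B2->F, B4->E, B3->T, B5->F, B9->E, B10->S, B8->F, B12->T; covered: B1=T, B2=F, B3=T, B4=E, B5=F, B8=F, B9=E, B10=S, B12=T
#4 (q=17) -> B1->F, B4->S, B3->T, B5->F, B9->E, B10->S, B8->F, B12->F; covered: B1=F, B3=T, B4=S, B5=F, B8=F, B9=E, B10=S, B12=F
#5 (q=21) -> B1->F, B4->E, B3->F, B7->E, B6->T, B9->E, B10->E, B8->F, B12->F; covered: B1=F, B3=F, B4=E, B6=T, B7=E, B8=F, B9=E, B10=E, B12=F
#6 (q=0) -> B1->F, B4->E, B3->T, B5->F, B9->E, B10->S, B8->F, B12->T; covered: B1=F, B3=T, B4=E, B5=F, B8=F, B9=E, B10=S, B12=T
#7 (q=15) -> B1->F, B4->E, B3->T, B5->F, B9->E, B10->S, B8->F, B12->F; covered: B1=F, B3=T, B4=E, B5=F, B8=F, B9=E, B10=S, B12=F
#8 (q=4) -> B1->T, B2->F, B4->S, B3->T, B5->F, B9->E, B10->S, B8->F, B12->T; covered: B1=T, B2=F, B3=T, B4=S, B5=F, B8=F, B9=E, B10=S, B12=T
#9 (q=23) -> B1->F, B4->E, B3->T, B5->F, B9->E, B10->E, B8->F, B12->F; covered: B1=F, B3=T, B4=E, B5=F, B8=F, B9=E, B10=E, B12=F
union over the pool: B1=T, B1=F, B2=T, B2=F, B3=T, B3=F, B4=S, B4=E, B5=F, B6=T, B7=E, B8=F, B9=S, B9=E, B10=S, B10=E, B12=T, B12=F
uncovered (6 of 24): B5=T, B6=F, B7=S, B8=T, B11=T, B11=F
Answer: 6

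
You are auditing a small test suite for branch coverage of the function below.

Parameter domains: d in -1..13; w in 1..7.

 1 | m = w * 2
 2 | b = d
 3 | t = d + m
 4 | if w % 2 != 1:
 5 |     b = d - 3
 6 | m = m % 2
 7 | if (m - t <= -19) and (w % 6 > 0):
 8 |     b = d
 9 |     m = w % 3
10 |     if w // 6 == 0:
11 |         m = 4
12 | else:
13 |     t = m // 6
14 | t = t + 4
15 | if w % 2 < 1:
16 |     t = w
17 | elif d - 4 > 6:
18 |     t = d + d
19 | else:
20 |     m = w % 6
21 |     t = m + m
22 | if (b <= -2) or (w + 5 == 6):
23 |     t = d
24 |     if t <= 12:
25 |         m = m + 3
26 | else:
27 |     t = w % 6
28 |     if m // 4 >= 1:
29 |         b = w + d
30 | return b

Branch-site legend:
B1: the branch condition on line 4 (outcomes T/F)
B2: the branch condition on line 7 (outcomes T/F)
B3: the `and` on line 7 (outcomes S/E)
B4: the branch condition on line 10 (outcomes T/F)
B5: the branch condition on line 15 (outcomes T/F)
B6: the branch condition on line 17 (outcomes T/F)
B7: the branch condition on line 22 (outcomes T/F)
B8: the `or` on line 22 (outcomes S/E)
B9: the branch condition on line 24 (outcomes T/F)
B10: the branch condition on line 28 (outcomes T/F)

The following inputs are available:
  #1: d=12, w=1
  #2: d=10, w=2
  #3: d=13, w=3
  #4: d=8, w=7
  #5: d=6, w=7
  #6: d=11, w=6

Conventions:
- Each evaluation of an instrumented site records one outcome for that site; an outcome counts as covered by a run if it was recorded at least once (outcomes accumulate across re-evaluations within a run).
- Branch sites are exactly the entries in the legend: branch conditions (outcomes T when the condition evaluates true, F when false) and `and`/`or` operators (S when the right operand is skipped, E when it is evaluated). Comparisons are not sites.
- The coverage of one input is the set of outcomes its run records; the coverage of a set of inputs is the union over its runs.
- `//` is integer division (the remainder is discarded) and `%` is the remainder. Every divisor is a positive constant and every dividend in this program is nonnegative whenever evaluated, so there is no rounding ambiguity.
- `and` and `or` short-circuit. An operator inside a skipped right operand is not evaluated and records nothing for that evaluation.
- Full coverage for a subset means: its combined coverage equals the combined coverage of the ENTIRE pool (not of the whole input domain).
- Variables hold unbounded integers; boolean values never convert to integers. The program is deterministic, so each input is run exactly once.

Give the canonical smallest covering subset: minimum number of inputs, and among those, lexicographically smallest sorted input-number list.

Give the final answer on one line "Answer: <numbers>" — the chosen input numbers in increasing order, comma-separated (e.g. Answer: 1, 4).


test 1 (d=12, w=1) hits B1=F, B2=F, B3=S, B5=F, B6=T, B7=T, B8=E, B9=T
test 2 (d=10, w=2) hits B1=T, B2=F, B3=S, B5=T, B7=F, B8=E, B10=F
test 3 (d=13, w=3) hits B1=F, B2=T, B3=E, B4=T, B5=F, B6=T, B7=F, B8=E, B10=T
test 4 (d=8, w=7) hits B1=F, B2=T, B3=E, B4=F, B5=F, B6=F, B7=F, B8=E, B10=F
test 5 (d=6, w=7) hits B1=F, B2=T, B3=E, B4=F, B5=F, B6=F, B7=F, B8=E, B10=F
test 6 (d=11, w=6) hits B1=T, B2=F, B3=E, B5=T, B7=F, B8=E, B10=F
together the pool reaches 18 outcomes: B1=T, B1=F, B2=T, B2=F, B3=S, B3=E, B4=T, B4=F, B5=T, B5=F, B6=T, B6=F, B7=T, B7=F, B8=E, B9=T, B10=T, B10=F
every size-1 subset falls short of the 18 outcomes (best: 9/18)
every size-2 subset falls short of the 18 outcomes (best: 14/18)
every size-3 subset falls short of the 18 outcomes (best: 16/18)
inputs {1, 2, 3, 4} (size 4) cover everything; no size-4 subset with a lexicographically smaller index list covers all 18
Answer: 1, 2, 3, 4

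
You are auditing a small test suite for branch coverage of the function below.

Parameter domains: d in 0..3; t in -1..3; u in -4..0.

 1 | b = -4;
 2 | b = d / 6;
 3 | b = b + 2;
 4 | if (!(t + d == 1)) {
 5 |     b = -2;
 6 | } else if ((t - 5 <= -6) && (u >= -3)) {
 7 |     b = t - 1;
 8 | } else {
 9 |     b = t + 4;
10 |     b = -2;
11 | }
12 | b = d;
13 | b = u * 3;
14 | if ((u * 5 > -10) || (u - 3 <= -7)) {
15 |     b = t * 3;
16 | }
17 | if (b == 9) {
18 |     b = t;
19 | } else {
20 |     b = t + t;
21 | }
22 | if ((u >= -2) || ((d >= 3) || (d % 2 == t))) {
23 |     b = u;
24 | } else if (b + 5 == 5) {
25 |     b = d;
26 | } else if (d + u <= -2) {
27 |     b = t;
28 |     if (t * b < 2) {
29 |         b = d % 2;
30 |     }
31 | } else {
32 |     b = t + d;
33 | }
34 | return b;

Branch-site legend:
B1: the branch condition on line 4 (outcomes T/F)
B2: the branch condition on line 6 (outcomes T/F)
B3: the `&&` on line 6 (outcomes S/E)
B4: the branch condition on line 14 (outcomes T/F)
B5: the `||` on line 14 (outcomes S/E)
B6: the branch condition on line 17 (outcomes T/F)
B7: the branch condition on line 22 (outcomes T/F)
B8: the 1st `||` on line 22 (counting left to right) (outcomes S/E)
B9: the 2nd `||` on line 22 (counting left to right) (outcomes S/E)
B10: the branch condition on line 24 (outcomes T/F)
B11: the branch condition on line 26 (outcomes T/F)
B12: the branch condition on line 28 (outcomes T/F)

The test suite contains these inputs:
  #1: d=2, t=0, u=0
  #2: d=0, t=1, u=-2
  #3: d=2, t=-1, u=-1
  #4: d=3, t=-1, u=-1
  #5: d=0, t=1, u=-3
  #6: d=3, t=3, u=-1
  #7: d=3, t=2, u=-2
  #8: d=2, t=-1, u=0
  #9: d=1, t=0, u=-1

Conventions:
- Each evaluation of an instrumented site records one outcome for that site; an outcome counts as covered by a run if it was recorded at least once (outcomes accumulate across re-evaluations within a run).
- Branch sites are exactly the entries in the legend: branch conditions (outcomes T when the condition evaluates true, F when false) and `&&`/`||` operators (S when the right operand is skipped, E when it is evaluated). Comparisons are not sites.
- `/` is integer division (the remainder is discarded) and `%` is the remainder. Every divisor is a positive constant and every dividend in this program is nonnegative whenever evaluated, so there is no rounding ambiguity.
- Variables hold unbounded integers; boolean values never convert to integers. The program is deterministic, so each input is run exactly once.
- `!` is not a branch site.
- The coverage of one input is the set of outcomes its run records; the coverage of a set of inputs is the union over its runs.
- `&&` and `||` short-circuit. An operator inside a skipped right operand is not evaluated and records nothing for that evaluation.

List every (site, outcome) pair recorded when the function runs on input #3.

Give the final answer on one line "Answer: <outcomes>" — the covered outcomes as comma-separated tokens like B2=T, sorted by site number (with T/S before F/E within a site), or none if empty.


Simulating input #3 (d=2, t=-1, u=-1) step by step:
  B1->F, B3->E, B2->T, B5->S, B4->T, B6->F, B8->S, B7->T
distinct outcomes covered: B1=F, B2=T, B3=E, B4=T, B5=S, B6=F, B7=T, B8=S
Answer: B1=F, B2=T, B3=E, B4=T, B5=S, B6=F, B7=T, B8=S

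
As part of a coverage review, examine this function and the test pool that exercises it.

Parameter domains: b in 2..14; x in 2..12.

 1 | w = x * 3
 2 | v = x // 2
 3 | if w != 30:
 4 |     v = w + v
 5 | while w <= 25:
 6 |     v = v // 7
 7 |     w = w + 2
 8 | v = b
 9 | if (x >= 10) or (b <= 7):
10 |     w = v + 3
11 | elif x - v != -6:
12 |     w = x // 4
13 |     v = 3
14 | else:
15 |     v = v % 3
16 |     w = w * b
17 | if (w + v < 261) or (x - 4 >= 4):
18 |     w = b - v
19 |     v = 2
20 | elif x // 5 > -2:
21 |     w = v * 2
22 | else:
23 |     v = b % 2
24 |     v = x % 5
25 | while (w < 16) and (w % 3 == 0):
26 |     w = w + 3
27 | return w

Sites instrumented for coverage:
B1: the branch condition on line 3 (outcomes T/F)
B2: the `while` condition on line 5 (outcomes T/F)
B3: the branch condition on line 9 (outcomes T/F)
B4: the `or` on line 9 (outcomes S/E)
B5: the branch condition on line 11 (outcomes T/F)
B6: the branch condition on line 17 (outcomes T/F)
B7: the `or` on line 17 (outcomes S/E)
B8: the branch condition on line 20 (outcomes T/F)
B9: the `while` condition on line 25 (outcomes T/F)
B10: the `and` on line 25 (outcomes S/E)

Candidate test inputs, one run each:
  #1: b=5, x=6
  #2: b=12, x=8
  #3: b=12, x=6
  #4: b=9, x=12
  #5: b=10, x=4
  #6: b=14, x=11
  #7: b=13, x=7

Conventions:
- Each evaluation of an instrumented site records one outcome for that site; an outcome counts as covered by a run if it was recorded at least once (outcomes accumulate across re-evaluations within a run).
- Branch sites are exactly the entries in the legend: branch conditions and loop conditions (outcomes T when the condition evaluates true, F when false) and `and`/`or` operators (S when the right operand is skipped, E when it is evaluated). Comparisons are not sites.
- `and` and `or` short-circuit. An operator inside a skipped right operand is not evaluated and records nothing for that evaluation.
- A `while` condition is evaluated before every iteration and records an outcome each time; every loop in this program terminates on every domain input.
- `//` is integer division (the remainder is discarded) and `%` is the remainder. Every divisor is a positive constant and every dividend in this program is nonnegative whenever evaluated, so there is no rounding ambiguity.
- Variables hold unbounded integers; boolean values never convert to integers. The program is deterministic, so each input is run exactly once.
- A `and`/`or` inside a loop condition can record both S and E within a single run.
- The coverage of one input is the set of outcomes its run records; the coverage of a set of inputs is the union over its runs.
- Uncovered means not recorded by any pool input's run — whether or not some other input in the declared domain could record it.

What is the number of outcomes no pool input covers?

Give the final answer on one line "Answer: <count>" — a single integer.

run #1 (b=5, x=6) records B1=T, B2=T, B2=F, B3=T, B4=E, B6=T, B7=S, B9=T, B9=F, B10=S, B10=E
run #2 (b=12, x=8) records B1=T, B2=T, B2=F, B3=F, B4=E, B5=T, B6=T, B7=S, B9=T, B9=F, B10=S, B10=E
run #3 (b=12, x=6) records B1=T, B2=T, B2=F, B3=F, B4=E, B5=F, B6=F, B7=E, B8=T, B9=T, B9=F, B10=S, B10=E
run #4 (b=9, x=12) records B1=T, B2=F, B3=T, B4=S, B6=T, B7=S, B9=T, B9=F, B10=S, B10=E
run #5 (b=10, x=4) records B1=T, B2=T, B2=F, B3=F, B4=E, B5=F, B6=F, B7=E, B8=T, B9=F, B10=E
run #6 (b=14, x=11) records B1=T, B2=F, B3=T, B4=S, B6=T, B7=S, B9=T, B9=F, B10=S, B10=E
run #7 (b=13, x=7) records B1=T, B2=T, B2=F, B3=F, B4=E, B5=F, B6=F, B7=E, B8=T, B9=F, B10=E
union over the pool: B1=T, B2=T, B2=F, B3=T, B3=F, B4=S, B4=E, B5=T, B5=F, B6=T, B6=F, B7=S, B7=E, B8=T, B9=T, B9=F, B10=S, B10=E
uncovered (2 of 20): B1=F, B8=F

Answer: 2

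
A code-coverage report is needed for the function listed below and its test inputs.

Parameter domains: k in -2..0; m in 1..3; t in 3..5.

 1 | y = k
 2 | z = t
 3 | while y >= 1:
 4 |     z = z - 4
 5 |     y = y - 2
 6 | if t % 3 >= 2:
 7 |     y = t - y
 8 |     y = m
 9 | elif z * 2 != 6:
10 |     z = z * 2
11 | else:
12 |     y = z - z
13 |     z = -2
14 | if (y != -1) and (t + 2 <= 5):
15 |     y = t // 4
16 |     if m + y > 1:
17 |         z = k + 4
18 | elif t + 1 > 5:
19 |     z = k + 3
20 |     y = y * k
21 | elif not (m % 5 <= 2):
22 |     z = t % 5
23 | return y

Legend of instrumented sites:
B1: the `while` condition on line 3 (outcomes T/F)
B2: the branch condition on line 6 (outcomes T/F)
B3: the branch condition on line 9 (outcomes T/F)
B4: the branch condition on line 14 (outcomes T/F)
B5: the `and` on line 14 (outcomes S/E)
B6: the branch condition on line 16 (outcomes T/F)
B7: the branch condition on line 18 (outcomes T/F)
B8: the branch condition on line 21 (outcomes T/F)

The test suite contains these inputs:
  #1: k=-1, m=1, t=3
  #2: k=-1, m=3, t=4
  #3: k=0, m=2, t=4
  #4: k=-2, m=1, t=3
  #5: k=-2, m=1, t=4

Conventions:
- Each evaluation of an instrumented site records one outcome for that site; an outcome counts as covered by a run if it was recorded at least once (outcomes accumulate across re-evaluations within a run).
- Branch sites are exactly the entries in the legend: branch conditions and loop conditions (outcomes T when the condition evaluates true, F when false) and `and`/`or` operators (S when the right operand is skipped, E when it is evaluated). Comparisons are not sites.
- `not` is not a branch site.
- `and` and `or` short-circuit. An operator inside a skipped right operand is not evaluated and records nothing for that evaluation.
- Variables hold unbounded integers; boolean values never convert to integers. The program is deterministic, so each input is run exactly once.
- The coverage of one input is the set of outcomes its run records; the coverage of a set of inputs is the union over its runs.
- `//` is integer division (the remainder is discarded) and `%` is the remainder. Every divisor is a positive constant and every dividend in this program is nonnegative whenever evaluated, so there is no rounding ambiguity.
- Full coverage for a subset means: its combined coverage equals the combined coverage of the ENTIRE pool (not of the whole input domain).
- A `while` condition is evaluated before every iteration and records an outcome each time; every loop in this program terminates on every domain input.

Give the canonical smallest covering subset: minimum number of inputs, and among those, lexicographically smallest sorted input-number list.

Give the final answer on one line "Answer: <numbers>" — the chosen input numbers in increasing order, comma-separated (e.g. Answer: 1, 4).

#1 (k=-1, m=1, t=3) -> B1->F, B2->F, B3->F, B5->E, B4->T, B6->F; covered: B1=F, B2=F, B3=F, B4=T, B5=E, B6=F
#2 (k=-1, m=3, t=4) -> B1->F, B2->F, B3->T, B5->S, B4->F, B7->F, B8->T; covered: B1=F, B2=F, B3=T, B4=F, B5=S, B7=F, B8=T
#3 (k=0, m=2, t=4) -> B1->F, B2->F, B3->T, B5->E, B4->F, B7->F, B8->F; covered: B1=F, B2=F, B3=T, B4=F, B5=E, B7=F, B8=F
#4 (k=-2, m=1, t=3) -> B1->F, B2->F, B3->F, B5->E, B4->T, B6->F; covered: B1=F, B2=F, B3=F, B4=T, B5=E, B6=F
#5 (k=-2, m=1, t=4) -> B1->F, B2->F, B3->T, B5->E, B4->F, B7->F, B8->F; covered: B1=F, B2=F, B3=T, B4=F, B5=E, B7=F, B8=F
union over all inputs: B1=F, B2=F, B3=T, B3=F, B4=T, B4=F, B5=S, B5=E, B6=F, B7=F, B8=T, B8=F (12 outcomes)
checked all size-1 subsets: none covers 12 outcomes (max 7/12)
checked all size-2 subsets: none covers 12 outcomes (max 11/12)
inputs {1, 2, 3} (size 3) cover everything; no size-3 subset with a lexicographically smaller index list covers all 12

Answer: 1, 2, 3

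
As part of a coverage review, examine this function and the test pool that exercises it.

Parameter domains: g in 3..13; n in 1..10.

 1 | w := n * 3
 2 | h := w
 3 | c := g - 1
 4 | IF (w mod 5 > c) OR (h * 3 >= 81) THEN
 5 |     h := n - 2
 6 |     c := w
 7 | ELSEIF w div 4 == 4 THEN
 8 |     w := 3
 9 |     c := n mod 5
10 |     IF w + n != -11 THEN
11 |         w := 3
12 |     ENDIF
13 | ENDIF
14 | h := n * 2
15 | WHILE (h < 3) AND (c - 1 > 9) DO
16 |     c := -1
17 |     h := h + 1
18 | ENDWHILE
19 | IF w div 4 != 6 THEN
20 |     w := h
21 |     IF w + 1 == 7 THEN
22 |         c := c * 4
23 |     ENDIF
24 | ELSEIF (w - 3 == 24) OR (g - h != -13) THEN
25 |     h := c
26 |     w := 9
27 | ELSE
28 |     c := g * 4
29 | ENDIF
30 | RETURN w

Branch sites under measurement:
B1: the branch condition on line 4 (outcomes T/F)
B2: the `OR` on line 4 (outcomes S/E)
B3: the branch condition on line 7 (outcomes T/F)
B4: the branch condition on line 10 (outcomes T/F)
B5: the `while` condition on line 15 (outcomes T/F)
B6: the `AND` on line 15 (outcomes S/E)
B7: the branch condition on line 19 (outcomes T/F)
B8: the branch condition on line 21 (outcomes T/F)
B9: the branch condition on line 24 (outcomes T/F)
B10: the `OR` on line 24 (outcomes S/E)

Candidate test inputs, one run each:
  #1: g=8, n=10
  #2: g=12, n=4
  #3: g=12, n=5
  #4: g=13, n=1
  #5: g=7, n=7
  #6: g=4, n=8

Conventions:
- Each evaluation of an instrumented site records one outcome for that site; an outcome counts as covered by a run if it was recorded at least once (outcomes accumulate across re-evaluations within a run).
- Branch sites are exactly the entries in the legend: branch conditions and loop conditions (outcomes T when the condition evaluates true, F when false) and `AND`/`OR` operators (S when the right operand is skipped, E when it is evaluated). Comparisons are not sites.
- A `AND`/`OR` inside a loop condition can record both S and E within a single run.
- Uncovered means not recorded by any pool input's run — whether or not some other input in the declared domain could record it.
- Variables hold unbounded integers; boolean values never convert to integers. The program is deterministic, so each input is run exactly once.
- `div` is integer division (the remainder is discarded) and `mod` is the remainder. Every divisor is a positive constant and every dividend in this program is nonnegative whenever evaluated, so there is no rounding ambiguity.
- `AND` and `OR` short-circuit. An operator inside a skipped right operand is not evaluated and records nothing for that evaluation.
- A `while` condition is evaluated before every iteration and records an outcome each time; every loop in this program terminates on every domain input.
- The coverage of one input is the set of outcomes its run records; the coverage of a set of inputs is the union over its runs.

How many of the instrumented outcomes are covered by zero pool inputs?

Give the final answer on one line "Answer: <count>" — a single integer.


test 1 (g=8, n=10) fires B2->E, B1->T, B6->S, B5->F, B7->T, B8->F; hits B1=T, B2=E, B5=F, B6=S, B7=T, B8=F
test 2 (g=12, n=4) fires B2->E, B1->F, B3->F, B6->S, B5->F, B7->T, B8->F; hits B1=F, B2=E, B3=F, B5=F, B6=S, B7=T, B8=F
test 3 (g=12, n=5) fires B2->E, B1->F, B3->F, B6->S, B5->F, B7->T, B8->F; hits B1=F, B2=E, B3=F, B5=F, B6=S, B7=T, B8=F
test 4 (g=13, n=1) fires B2->E, B1->F, B3->F, B6->E, B5->T, B6->S, B5->F, B7->T, B8->F; hits B1=F, B2=E, B3=F, B5=T, B5=F, B6=S, B6=E, B7=T, B8=F
test 5 (g=7, n=7) fires B2->E, B1->F, B3->F, B6->S, B5->F, B7->T, B8->F; hits B1=F, B2=E, B3=F, B5=F, B6=S, B7=T, B8=F
test 6 (g=4, n=8) fires B2->S, B1->T, B6->S, B5->F, B7->F, B10->E, B9->T; hits B1=T, B2=S, B5=F, B6=S, B7=F, B9=T, B10=E
union over the pool: B1=T, B1=F, B2=S, B2=E, B3=F, B5=T, B5=F, B6=S, B6=E, B7=T, B7=F, B8=F, B9=T, B10=E
uncovered (6 of 20): B3=T, B4=T, B4=F, B8=T, B9=F, B10=S
Answer: 6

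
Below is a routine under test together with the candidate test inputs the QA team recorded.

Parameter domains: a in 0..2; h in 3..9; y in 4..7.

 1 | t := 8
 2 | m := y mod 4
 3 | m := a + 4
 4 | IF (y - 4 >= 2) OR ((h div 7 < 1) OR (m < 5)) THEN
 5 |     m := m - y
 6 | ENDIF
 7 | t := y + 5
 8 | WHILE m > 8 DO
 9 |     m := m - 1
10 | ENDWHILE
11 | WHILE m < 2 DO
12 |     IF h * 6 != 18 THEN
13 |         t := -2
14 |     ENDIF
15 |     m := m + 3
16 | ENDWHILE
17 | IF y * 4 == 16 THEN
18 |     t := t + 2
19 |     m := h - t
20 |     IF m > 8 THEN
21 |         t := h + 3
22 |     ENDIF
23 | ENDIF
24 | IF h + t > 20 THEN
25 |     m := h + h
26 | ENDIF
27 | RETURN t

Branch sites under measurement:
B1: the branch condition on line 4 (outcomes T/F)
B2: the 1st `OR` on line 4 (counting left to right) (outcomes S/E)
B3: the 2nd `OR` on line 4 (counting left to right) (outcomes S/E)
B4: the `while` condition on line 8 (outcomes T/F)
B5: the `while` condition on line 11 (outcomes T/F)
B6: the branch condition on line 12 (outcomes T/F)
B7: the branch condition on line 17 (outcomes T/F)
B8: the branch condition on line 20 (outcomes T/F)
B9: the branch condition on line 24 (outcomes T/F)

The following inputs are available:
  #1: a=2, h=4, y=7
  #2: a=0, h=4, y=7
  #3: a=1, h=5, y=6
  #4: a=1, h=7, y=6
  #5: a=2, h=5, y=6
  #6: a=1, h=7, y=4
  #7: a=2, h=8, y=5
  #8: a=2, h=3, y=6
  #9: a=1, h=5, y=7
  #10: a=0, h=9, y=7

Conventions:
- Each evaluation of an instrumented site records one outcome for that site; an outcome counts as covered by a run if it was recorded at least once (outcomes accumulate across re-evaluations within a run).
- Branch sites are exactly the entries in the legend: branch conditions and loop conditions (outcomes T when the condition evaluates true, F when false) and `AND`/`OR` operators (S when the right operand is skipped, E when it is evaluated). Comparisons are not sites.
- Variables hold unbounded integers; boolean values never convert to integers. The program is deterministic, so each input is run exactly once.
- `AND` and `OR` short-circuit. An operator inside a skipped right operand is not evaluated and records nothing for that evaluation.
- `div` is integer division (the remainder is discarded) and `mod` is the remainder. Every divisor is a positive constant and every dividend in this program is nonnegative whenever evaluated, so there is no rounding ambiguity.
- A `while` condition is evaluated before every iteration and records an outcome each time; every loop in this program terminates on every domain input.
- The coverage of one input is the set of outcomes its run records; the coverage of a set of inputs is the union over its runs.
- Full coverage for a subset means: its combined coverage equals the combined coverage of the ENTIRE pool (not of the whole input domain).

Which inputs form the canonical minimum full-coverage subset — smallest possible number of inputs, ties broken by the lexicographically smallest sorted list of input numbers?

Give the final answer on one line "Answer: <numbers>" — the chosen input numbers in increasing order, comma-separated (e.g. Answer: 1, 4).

input #1, a=2, h=4, y=7: events B2->S, B1->T, B4->F, B5->T, B6->T, B5->F, B7->F, B9->F; outcomes B1=T, B2=S, B4=F, B5=T, B5=F, B6=T, B7=F, B9=F
input #2, a=0, h=4, y=7: events B2->S, B1->T, B4->F, B5->T, B6->T, B5->T, B6->T, B5->F, B7->F, B9->F; outcomes B1=T, B2=S, B4=F, B5=T, B5=F, B6=T, B7=F, B9=F
input #3, a=1, h=5, y=6: events B2->S, B1->T, B4->F, B5->T, B6->T, B5->F, B7->F, B9->F; outcomes B1=T, B2=S, B4=F, B5=T, B5=F, B6=T, B7=F, B9=F
input #4, a=1, h=7, y=6: events B2->S, B1->T, B4->F, B5->T, B6->T, B5->F, B7->F, B9->F; outcomes B1=T, B2=S, B4=F, B5=T, B5=F, B6=T, B7=F, B9=F
input #5, a=2, h=5, y=6: events B2->S, B1->T, B4->F, B5->T, B6->T, B5->F, B7->F, B9->F; outcomes B1=T, B2=S, B4=F, B5=T, B5=F, B6=T, B7=F, B9=F
input #6, a=1, h=7, y=4: events B2->E, B3->E, B1->F, B4->F, B5->F, B7->T, B8->F, B9->F; outcomes B1=F, B2=E, B3=E, B4=F, B5=F, B7=T, B8=F, B9=F
input #7, a=2, h=8, y=5: events B2->E, B3->E, B1->F, B4->F, B5->F, B7->F, B9->F; outcomes B1=F, B2=E, B3=E, B4=F, B5=F, B7=F, B9=F
input #8, a=2, h=3, y=6: events B2->S, B1->T, B4->F, B5->T, B6->F, B5->F, B7->F, B9->F; outcomes B1=T, B2=S, B4=F, B5=T, B5=F, B6=F, B7=F, B9=F
input #9, a=1, h=5, y=7: events B2->S, B1->T, B4->F, B5->T, B6->T, B5->T, B6->T, B5->F, B7->F, B9->F; outcomes B1=T, B2=S, B4=F, B5=T, B5=F, B6=T, B7=F, B9=F
input #10, a=0, h=9, y=7: events B2->S, B1->T, B4->F, B5->T, B6->T, B5->T, B6->T, B5->F, B7->F, B9->F; outcomes B1=T, B2=S, B4=F, B5=T, B5=F, B6=T, B7=F, B9=F
together the pool reaches 14 outcomes: B1=T, B1=F, B2=S, B2=E, B3=E, B4=F, B5=T, B5=F, B6=T, B6=F, B7=T, B7=F, B8=F, B9=F
size 1 is not enough: best union over all size-1 subsets is 8/14
size 2 is not enough: best union over all size-2 subsets is 13/14
inputs {1, 6, 8} (size 3) cover everything; no size-3 subset with a lexicographically smaller index list covers all 14

Answer: 1, 6, 8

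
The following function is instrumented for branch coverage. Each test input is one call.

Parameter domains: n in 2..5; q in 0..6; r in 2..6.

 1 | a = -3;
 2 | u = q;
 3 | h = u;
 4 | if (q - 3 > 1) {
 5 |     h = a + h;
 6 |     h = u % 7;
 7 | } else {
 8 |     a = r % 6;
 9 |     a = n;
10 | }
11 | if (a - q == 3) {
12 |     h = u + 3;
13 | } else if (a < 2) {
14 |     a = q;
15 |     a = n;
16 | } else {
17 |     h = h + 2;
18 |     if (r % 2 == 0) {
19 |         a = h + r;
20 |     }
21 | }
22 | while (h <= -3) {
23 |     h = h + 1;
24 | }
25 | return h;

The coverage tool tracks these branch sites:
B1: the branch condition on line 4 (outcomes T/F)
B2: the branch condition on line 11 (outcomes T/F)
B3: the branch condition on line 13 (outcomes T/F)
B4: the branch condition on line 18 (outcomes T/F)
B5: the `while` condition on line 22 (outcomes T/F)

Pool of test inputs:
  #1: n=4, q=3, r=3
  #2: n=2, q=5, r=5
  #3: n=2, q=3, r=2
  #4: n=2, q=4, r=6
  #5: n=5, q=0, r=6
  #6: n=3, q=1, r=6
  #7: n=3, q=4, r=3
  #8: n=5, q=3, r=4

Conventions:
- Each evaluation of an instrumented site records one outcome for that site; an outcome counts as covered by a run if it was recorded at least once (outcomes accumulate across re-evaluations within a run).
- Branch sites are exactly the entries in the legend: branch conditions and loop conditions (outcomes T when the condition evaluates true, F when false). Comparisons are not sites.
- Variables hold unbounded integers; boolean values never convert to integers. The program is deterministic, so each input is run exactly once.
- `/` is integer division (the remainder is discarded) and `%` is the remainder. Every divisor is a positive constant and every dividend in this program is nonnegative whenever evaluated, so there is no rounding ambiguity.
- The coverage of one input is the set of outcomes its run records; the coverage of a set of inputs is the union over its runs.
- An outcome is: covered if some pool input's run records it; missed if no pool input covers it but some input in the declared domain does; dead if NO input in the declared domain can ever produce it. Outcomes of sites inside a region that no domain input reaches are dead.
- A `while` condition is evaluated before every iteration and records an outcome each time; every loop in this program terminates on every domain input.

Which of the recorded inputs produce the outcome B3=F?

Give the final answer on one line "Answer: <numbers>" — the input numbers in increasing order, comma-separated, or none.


input #1 (n=4, q=3, r=3): records B3=F
input #2 (n=2, q=5, r=5): does not record B3=F
input #3 (n=2, q=3, r=2): records B3=F
input #4 (n=2, q=4, r=6): records B3=F
input #5 (n=5, q=0, r=6): records B3=F
input #6 (n=3, q=1, r=6): records B3=F
input #7 (n=3, q=4, r=3): records B3=F
input #8 (n=5, q=3, r=4): records B3=F
Answer: 1, 3, 4, 5, 6, 7, 8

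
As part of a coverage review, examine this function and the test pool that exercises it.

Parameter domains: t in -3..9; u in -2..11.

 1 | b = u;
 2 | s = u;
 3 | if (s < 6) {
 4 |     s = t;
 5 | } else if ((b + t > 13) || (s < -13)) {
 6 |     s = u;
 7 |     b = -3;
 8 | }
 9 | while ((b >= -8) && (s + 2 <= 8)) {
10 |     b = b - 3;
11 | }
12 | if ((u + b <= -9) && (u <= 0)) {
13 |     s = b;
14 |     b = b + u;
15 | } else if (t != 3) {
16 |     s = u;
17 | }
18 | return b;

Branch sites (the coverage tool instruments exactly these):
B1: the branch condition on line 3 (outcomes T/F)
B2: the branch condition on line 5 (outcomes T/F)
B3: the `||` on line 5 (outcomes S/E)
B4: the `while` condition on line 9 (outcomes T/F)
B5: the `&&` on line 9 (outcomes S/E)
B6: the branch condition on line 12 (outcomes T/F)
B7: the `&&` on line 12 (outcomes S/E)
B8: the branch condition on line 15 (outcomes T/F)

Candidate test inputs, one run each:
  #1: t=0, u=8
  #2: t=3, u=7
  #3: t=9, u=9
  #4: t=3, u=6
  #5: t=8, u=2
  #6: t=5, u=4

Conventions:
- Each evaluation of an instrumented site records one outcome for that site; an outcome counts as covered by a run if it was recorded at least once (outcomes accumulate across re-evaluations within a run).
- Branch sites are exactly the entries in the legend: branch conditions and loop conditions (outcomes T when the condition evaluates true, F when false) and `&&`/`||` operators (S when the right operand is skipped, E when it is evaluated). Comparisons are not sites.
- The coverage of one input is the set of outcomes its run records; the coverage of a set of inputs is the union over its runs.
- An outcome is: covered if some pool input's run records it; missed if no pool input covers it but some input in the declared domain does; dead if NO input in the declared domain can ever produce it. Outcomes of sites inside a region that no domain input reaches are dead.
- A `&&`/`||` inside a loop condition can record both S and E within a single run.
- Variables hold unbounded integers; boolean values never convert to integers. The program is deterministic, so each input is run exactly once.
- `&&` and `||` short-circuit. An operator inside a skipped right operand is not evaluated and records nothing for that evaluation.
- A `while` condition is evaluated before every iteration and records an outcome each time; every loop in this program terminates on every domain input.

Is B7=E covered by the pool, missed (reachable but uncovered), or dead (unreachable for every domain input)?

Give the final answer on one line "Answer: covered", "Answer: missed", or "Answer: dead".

no pool input records B7=E
but domain input (t=-3, u=-2) does record it -> reachable, so missed

Answer: missed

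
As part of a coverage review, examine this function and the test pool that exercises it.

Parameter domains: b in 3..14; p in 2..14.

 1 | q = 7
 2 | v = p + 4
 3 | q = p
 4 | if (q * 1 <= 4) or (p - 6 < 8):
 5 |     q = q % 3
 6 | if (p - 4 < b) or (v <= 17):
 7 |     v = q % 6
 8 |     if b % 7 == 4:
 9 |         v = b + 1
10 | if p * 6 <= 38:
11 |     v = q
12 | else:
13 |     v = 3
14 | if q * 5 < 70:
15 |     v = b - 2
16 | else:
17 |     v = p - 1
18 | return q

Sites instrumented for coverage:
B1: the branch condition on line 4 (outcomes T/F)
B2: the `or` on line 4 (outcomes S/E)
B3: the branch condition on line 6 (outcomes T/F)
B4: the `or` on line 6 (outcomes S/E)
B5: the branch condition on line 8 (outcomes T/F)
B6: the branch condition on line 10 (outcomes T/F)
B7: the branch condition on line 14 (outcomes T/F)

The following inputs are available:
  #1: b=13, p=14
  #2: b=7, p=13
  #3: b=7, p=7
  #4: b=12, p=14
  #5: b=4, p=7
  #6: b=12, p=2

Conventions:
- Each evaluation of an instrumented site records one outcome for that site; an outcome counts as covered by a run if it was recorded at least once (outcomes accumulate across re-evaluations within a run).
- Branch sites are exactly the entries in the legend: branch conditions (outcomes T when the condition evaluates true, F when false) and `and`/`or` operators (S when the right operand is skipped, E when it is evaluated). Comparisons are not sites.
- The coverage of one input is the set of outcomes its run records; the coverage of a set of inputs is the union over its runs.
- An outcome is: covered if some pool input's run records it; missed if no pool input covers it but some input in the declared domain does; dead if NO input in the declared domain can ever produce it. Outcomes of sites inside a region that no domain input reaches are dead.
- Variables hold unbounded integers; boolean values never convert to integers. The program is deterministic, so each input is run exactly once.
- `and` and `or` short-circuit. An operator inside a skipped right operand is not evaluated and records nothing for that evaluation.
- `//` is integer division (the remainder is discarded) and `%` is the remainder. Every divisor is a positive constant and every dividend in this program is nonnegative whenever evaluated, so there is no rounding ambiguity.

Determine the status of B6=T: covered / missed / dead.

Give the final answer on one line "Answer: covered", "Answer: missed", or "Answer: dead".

B6=T is recorded by pool input(s) 6 -> covered

Answer: covered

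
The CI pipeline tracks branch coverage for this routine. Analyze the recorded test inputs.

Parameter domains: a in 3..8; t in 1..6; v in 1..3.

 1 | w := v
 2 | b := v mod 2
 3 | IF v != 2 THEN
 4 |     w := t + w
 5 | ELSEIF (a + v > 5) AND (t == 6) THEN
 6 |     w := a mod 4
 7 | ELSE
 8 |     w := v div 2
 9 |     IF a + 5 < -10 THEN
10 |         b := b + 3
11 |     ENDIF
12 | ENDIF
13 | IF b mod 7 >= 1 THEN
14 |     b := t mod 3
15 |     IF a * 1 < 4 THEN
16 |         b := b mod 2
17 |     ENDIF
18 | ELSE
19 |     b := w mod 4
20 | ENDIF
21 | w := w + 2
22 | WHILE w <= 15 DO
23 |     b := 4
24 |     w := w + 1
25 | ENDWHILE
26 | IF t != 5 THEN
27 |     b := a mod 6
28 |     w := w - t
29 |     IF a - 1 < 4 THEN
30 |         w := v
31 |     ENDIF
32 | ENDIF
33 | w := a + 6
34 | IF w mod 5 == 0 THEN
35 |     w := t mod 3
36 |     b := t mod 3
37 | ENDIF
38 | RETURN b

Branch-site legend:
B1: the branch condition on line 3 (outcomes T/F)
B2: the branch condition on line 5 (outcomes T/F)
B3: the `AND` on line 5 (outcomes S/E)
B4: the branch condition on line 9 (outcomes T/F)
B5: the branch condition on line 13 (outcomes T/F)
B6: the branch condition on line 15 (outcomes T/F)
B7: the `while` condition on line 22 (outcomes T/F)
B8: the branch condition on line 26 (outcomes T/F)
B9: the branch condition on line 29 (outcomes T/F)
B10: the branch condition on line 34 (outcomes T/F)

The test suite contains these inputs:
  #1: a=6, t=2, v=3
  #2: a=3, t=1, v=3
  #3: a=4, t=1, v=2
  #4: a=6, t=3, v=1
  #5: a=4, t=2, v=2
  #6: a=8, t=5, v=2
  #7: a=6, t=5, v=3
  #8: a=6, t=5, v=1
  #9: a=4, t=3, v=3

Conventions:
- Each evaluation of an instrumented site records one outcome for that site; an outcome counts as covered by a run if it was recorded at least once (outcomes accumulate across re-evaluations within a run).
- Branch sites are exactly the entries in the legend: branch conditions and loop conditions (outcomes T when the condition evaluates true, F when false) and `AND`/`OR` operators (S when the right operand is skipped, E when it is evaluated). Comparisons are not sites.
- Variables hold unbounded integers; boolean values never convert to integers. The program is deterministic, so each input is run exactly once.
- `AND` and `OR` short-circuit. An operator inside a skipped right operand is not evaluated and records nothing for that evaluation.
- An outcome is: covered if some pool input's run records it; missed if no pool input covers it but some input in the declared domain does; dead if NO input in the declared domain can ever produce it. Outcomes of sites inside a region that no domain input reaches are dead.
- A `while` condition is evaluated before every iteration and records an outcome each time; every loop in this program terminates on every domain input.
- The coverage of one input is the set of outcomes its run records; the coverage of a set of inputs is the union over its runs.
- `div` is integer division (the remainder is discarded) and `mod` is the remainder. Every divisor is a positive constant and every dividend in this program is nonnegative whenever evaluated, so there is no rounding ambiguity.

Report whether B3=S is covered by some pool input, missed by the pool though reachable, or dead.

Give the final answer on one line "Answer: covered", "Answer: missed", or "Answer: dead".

no pool input records B3=S
but domain input (a=3, t=1, v=2) does record it -> reachable, so missed

Answer: missed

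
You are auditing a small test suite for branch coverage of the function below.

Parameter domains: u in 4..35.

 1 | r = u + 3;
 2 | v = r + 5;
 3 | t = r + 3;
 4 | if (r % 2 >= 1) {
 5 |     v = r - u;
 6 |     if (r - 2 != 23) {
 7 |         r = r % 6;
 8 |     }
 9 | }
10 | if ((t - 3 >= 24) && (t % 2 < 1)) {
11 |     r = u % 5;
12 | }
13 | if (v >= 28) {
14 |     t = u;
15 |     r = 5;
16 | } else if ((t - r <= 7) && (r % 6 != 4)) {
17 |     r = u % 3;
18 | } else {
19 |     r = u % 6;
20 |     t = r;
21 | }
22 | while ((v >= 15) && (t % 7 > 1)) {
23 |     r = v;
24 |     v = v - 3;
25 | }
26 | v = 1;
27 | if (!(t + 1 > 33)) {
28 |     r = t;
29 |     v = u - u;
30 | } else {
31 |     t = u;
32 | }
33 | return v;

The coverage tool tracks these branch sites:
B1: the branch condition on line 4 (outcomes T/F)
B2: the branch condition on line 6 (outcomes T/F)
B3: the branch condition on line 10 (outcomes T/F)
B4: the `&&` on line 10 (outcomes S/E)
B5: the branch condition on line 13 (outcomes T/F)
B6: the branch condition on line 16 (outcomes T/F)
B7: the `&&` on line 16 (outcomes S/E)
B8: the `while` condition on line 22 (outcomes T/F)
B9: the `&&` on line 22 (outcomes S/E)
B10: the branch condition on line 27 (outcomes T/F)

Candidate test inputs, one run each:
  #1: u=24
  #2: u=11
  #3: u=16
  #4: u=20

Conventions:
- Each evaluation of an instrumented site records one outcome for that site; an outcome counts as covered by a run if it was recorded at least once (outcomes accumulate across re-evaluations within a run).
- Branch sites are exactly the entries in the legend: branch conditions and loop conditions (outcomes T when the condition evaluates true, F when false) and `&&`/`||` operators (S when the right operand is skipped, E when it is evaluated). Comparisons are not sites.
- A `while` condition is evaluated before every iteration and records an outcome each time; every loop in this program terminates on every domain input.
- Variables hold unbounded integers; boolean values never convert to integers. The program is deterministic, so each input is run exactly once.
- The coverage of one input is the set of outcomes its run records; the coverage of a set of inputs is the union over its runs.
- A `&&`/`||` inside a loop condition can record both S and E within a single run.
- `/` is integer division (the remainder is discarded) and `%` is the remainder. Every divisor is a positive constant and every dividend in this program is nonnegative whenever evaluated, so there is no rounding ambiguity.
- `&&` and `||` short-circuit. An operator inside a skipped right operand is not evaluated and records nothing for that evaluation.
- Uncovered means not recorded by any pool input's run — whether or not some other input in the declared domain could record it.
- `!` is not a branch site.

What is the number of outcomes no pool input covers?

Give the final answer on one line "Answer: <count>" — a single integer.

test 1 (u=24) hits B1=T, B2=T, B3=T, B4=E, B5=F, B6=F, B7=S, B8=F, B9=S, B10=T
test 2 (u=11) hits B1=F, B3=F, B4=S, B5=F, B6=T, B7=E, B8=T, B8=F, B9=S, B9=E, B10=T
test 3 (u=16) hits B1=T, B2=T, B3=F, B4=S, B5=F, B6=F, B7=S, B8=F, B9=S, B10=T
test 4 (u=20) hits B1=T, B2=T, B3=F, B4=S, B5=F, B6=F, B7=S, B8=F, B9=S, B10=T
union over the pool: B1=T, B1=F, B2=T, B3=T, B3=F, B4=S, B4=E, B5=F, B6=T, B6=F, B7=S, B7=E, B8=T, B8=F, B9=S, B9=E, B10=T
uncovered (3 of 20): B2=F, B5=T, B10=F

Answer: 3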